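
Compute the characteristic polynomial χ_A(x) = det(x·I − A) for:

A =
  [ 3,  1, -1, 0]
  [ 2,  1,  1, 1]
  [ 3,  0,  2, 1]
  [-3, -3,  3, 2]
x^4 - 8*x^3 + 24*x^2 - 32*x + 16

Expanding det(x·I − A) (e.g. by cofactor expansion or by noting that A is similar to its Jordan form J, which has the same characteristic polynomial as A) gives
  χ_A(x) = x^4 - 8*x^3 + 24*x^2 - 32*x + 16
which factors as (x - 2)^4. The eigenvalues (with algebraic multiplicities) are λ = 2 with multiplicity 4.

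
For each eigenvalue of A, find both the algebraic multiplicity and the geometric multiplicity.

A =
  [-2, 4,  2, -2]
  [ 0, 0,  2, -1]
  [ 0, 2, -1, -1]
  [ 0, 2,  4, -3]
λ = -2: alg = 2, geom = 2; λ = -1: alg = 2, geom = 1

Step 1 — factor the characteristic polynomial to read off the algebraic multiplicities:
  χ_A(x) = (x + 1)^2*(x + 2)^2

Step 2 — compute geometric multiplicities via the rank-nullity identity g(λ) = n − rank(A − λI):
  rank(A − (-2)·I) = 2, so dim ker(A − (-2)·I) = n − 2 = 2
  rank(A − (-1)·I) = 3, so dim ker(A − (-1)·I) = n − 3 = 1

Summary:
  λ = -2: algebraic multiplicity = 2, geometric multiplicity = 2
  λ = -1: algebraic multiplicity = 2, geometric multiplicity = 1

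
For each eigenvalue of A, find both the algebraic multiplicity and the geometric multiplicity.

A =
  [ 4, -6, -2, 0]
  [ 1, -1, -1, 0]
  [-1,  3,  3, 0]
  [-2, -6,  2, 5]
λ = 2: alg = 3, geom = 2; λ = 5: alg = 1, geom = 1

Step 1 — factor the characteristic polynomial to read off the algebraic multiplicities:
  χ_A(x) = (x - 5)*(x - 2)^3

Step 2 — compute geometric multiplicities via the rank-nullity identity g(λ) = n − rank(A − λI):
  rank(A − (2)·I) = 2, so dim ker(A − (2)·I) = n − 2 = 2
  rank(A − (5)·I) = 3, so dim ker(A − (5)·I) = n − 3 = 1

Summary:
  λ = 2: algebraic multiplicity = 3, geometric multiplicity = 2
  λ = 5: algebraic multiplicity = 1, geometric multiplicity = 1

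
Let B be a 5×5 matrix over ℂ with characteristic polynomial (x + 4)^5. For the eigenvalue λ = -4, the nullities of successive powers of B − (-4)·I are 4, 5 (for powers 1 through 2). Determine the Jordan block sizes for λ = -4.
Block sizes for λ = -4: [2, 1, 1, 1]

From the dimensions of kernels of powers, the number of Jordan blocks of size at least j is d_j − d_{j−1} where d_j = dim ker(N^j) (with d_0 = 0). Computing the differences gives [4, 1].
The number of blocks of size exactly k is (#blocks of size ≥ k) − (#blocks of size ≥ k + 1), so the partition is: 3 block(s) of size 1, 1 block(s) of size 2.
In nonincreasing order the block sizes are [2, 1, 1, 1].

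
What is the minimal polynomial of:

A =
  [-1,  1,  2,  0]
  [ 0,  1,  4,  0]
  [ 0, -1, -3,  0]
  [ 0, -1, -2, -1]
x^2 + 2*x + 1

The characteristic polynomial is χ_A(x) = (x + 1)^4, so the eigenvalues are known. The minimal polynomial is
  m_A(x) = Π_λ (x − λ)^{k_λ}
where k_λ is the size of the *largest* Jordan block for λ (equivalently, the smallest k with (A − λI)^k v = 0 for every generalised eigenvector v of λ).

  λ = -1: largest Jordan block has size 2, contributing (x + 1)^2

So m_A(x) = (x + 1)^2 = x^2 + 2*x + 1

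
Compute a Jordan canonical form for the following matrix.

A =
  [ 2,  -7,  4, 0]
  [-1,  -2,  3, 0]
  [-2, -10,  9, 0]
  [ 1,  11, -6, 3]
J_3(3) ⊕ J_1(3)

The characteristic polynomial is
  det(x·I − A) = x^4 - 12*x^3 + 54*x^2 - 108*x + 81 = (x - 3)^4

Eigenvalues and multiplicities (the geometric multiplicity of λ is n − rank(A − λI), which equals the number of Jordan blocks for λ):
  λ = 3: algebraic multiplicity = 4, geometric multiplicity = 2

Determining the block sizes for each eigenvalue:
  λ = 3: with am = 4 and gm = 2, the partition is not yet determined (e.g. several partitions of 4 into 2 parts exist). Let N = A − (3)·I. Computing rank(N^1) = 2, rank(N^2) = 1, rank(N^3) = 0; the number of blocks of size ≥ j is rank(N^{j−1}) − rank(N^j), giving [2, 1, 1]. So we have 1 block(s) of size 3, 1 block(s) of size 1 → block sizes [3, 1]

Assembling the blocks gives a Jordan form
J =
  [3, 1, 0, 0]
  [0, 3, 1, 0]
  [0, 0, 3, 0]
  [0, 0, 0, 3]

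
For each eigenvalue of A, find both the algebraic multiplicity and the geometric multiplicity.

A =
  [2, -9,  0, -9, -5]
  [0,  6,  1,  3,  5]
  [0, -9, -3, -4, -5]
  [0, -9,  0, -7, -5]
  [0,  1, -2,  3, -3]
λ = -3: alg = 3, geom = 1; λ = 2: alg = 2, geom = 2

Step 1 — factor the characteristic polynomial to read off the algebraic multiplicities:
  χ_A(x) = (x - 2)^2*(x + 3)^3

Step 2 — compute geometric multiplicities via the rank-nullity identity g(λ) = n − rank(A − λI):
  rank(A − (-3)·I) = 4, so dim ker(A − (-3)·I) = n − 4 = 1
  rank(A − (2)·I) = 3, so dim ker(A − (2)·I) = n − 3 = 2

Summary:
  λ = -3: algebraic multiplicity = 3, geometric multiplicity = 1
  λ = 2: algebraic multiplicity = 2, geometric multiplicity = 2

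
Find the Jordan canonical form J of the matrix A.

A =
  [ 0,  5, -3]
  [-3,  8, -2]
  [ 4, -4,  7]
J_3(5)

The characteristic polynomial is
  det(x·I − A) = x^3 - 15*x^2 + 75*x - 125 = (x - 5)^3

Eigenvalues and multiplicities (the geometric multiplicity of λ is n − rank(A − λI), which equals the number of Jordan blocks for λ):
  λ = 5: algebraic multiplicity = 3, geometric multiplicity = 1

Determining the block sizes for each eigenvalue:
  λ = 5: one block (gm = 1), so the single block has size am = 3 → block sizes [3]

Assembling the blocks gives a Jordan form
J =
  [5, 1, 0]
  [0, 5, 1]
  [0, 0, 5]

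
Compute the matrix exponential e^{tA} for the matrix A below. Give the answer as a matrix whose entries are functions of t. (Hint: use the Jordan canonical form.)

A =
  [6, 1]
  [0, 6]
e^{tA} =
  [exp(6*t), t*exp(6*t)]
  [0, exp(6*t)]

Strategy: write A = P · J · P⁻¹ where J is a Jordan canonical form, so e^{tA} = P · e^{tJ} · P⁻¹, and e^{tJ} can be computed block-by-block.

A has Jordan form
J =
  [6, 1]
  [0, 6]
(up to reordering of blocks).

Per-block formulas:
  For a 2×2 Jordan block J_2(6): exp(t · J_2(6)) = e^(6t)·(I + t·N), where N is the 2×2 nilpotent shift.

After assembling e^{tJ} and conjugating by P, we get:

e^{tA} =
  [exp(6*t), t*exp(6*t)]
  [0, exp(6*t)]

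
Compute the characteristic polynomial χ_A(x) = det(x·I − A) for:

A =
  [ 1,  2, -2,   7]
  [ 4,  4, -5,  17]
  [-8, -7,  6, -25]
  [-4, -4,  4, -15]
x^4 + 4*x^3 + 6*x^2 + 4*x + 1

Expanding det(x·I − A) (e.g. by cofactor expansion or by noting that A is similar to its Jordan form J, which has the same characteristic polynomial as A) gives
  χ_A(x) = x^4 + 4*x^3 + 6*x^2 + 4*x + 1
which factors as (x + 1)^4. The eigenvalues (with algebraic multiplicities) are λ = -1 with multiplicity 4.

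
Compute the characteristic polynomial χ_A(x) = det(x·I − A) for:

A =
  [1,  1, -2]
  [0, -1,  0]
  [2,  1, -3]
x^3 + 3*x^2 + 3*x + 1

Expanding det(x·I − A) (e.g. by cofactor expansion or by noting that A is similar to its Jordan form J, which has the same characteristic polynomial as A) gives
  χ_A(x) = x^3 + 3*x^2 + 3*x + 1
which factors as (x + 1)^3. The eigenvalues (with algebraic multiplicities) are λ = -1 with multiplicity 3.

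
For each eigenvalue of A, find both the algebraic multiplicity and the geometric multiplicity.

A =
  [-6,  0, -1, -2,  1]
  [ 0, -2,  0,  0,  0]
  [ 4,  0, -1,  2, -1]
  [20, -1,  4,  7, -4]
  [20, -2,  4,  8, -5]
λ = -2: alg = 2, geom = 2; λ = -1: alg = 3, geom = 2

Step 1 — factor the characteristic polynomial to read off the algebraic multiplicities:
  χ_A(x) = (x + 1)^3*(x + 2)^2

Step 2 — compute geometric multiplicities via the rank-nullity identity g(λ) = n − rank(A − λI):
  rank(A − (-2)·I) = 3, so dim ker(A − (-2)·I) = n − 3 = 2
  rank(A − (-1)·I) = 3, so dim ker(A − (-1)·I) = n − 3 = 2

Summary:
  λ = -2: algebraic multiplicity = 2, geometric multiplicity = 2
  λ = -1: algebraic multiplicity = 3, geometric multiplicity = 2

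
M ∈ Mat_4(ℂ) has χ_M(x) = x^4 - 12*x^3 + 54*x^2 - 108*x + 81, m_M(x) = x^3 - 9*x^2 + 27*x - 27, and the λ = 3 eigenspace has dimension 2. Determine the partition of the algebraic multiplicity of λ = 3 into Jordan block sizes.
Block sizes for λ = 3: [3, 1]

Step 1 — from the characteristic polynomial, algebraic multiplicity of λ = 3 is 4. From dim ker(M − (3)·I) = 2, there are exactly 2 Jordan blocks for λ = 3.
Step 2 — from the minimal polynomial, the factor (x − 3)^3 tells us the largest block for λ = 3 has size 3.
Step 3 — with total size 4, 2 blocks, and largest block 3, the block sizes (in nonincreasing order) are [3, 1].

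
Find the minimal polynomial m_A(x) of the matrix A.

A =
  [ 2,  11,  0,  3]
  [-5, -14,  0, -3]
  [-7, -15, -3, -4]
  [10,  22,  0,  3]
x^2 + 6*x + 9

The characteristic polynomial is χ_A(x) = (x + 3)^4, so the eigenvalues are known. The minimal polynomial is
  m_A(x) = Π_λ (x − λ)^{k_λ}
where k_λ is the size of the *largest* Jordan block for λ (equivalently, the smallest k with (A − λI)^k v = 0 for every generalised eigenvector v of λ).

  λ = -3: largest Jordan block has size 2, contributing (x + 3)^2

So m_A(x) = (x + 3)^2 = x^2 + 6*x + 9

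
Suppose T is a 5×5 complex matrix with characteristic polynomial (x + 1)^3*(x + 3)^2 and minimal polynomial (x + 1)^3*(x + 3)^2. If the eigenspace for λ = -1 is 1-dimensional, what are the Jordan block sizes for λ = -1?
Block sizes for λ = -1: [3]

Step 1 — from the characteristic polynomial, algebraic multiplicity of λ = -1 is 3. From dim ker(T − (-1)·I) = 1, there are exactly 1 Jordan blocks for λ = -1.
Step 2 — from the minimal polynomial, the factor (x + 1)^3 tells us the largest block for λ = -1 has size 3.
Step 3 — with total size 3, 1 blocks, and largest block 3, the block sizes (in nonincreasing order) are [3].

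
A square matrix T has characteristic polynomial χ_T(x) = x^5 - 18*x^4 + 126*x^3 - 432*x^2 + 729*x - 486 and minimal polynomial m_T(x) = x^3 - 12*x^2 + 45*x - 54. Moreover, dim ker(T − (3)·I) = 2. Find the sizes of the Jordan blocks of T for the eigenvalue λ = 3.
Block sizes for λ = 3: [2, 2]

Step 1 — from the characteristic polynomial, algebraic multiplicity of λ = 3 is 4. From dim ker(T − (3)·I) = 2, there are exactly 2 Jordan blocks for λ = 3.
Step 2 — from the minimal polynomial, the factor (x − 3)^2 tells us the largest block for λ = 3 has size 2.
Step 3 — with total size 4, 2 blocks, and largest block 2, the block sizes (in nonincreasing order) are [2, 2].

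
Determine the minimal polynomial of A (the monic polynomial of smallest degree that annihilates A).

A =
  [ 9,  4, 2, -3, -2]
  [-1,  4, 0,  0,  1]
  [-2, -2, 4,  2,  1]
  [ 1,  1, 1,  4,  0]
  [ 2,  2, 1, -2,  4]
x^3 - 15*x^2 + 75*x - 125

The characteristic polynomial is χ_A(x) = (x - 5)^5, so the eigenvalues are known. The minimal polynomial is
  m_A(x) = Π_λ (x − λ)^{k_λ}
where k_λ is the size of the *largest* Jordan block for λ (equivalently, the smallest k with (A − λI)^k v = 0 for every generalised eigenvector v of λ).

  λ = 5: largest Jordan block has size 3, contributing (x − 5)^3

So m_A(x) = (x - 5)^3 = x^3 - 15*x^2 + 75*x - 125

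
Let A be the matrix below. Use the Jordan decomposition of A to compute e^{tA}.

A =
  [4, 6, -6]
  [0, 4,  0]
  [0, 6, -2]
e^{tA} =
  [exp(4*t), exp(4*t) - exp(-2*t), -exp(4*t) + exp(-2*t)]
  [0, exp(4*t), 0]
  [0, exp(4*t) - exp(-2*t), exp(-2*t)]

Strategy: write A = P · J · P⁻¹ where J is a Jordan canonical form, so e^{tA} = P · e^{tJ} · P⁻¹, and e^{tJ} can be computed block-by-block.

A has Jordan form
J =
  [-2, 0, 0]
  [ 0, 4, 0]
  [ 0, 0, 4]
(up to reordering of blocks).

Per-block formulas:
  For a 1×1 block at λ = 4: exp(t · [4]) = [e^(4t)].
  For a 1×1 block at λ = -2: exp(t · [-2]) = [e^(-2t)].

After assembling e^{tJ} and conjugating by P, we get:

e^{tA} =
  [exp(4*t), exp(4*t) - exp(-2*t), -exp(4*t) + exp(-2*t)]
  [0, exp(4*t), 0]
  [0, exp(4*t) - exp(-2*t), exp(-2*t)]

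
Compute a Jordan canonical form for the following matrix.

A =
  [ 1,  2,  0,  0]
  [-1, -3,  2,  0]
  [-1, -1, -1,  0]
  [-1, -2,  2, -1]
J_3(-1) ⊕ J_1(-1)

The characteristic polynomial is
  det(x·I − A) = x^4 + 4*x^3 + 6*x^2 + 4*x + 1 = (x + 1)^4

Eigenvalues and multiplicities (the geometric multiplicity of λ is n − rank(A − λI), which equals the number of Jordan blocks for λ):
  λ = -1: algebraic multiplicity = 4, geometric multiplicity = 2

Determining the block sizes for each eigenvalue:
  λ = -1: with am = 4 and gm = 2, the partition is not yet determined (e.g. several partitions of 4 into 2 parts exist). Let N = A − (-1)·I. Computing rank(N^1) = 2, rank(N^2) = 1, rank(N^3) = 0; the number of blocks of size ≥ j is rank(N^{j−1}) − rank(N^j), giving [2, 1, 1]. So we have 1 block(s) of size 3, 1 block(s) of size 1 → block sizes [3, 1]

Assembling the blocks gives a Jordan form
J =
  [-1,  1,  0,  0]
  [ 0, -1,  1,  0]
  [ 0,  0, -1,  0]
  [ 0,  0,  0, -1]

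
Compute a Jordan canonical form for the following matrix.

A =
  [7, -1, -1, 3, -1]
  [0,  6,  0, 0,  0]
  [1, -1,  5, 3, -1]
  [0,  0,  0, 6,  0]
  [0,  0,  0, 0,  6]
J_2(6) ⊕ J_1(6) ⊕ J_1(6) ⊕ J_1(6)

The characteristic polynomial is
  det(x·I − A) = x^5 - 30*x^4 + 360*x^3 - 2160*x^2 + 6480*x - 7776 = (x - 6)^5

Eigenvalues and multiplicities (the geometric multiplicity of λ is n − rank(A − λI), which equals the number of Jordan blocks for λ):
  λ = 6: algebraic multiplicity = 5, geometric multiplicity = 4

Determining the block sizes for each eigenvalue:
  λ = 6: 4 blocks summing to 5 forces exactly one block of size 2 and the rest size 1 → block sizes [2, 1, 1, 1]

Assembling the blocks gives a Jordan form
J =
  [6, 1, 0, 0, 0]
  [0, 6, 0, 0, 0]
  [0, 0, 6, 0, 0]
  [0, 0, 0, 6, 0]
  [0, 0, 0, 0, 6]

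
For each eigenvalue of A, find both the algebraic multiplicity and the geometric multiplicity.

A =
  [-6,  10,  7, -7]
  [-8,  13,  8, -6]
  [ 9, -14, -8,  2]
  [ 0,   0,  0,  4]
λ = -3: alg = 1, geom = 1; λ = 1: alg = 2, geom = 1; λ = 4: alg = 1, geom = 1

Step 1 — factor the characteristic polynomial to read off the algebraic multiplicities:
  χ_A(x) = (x - 4)*(x - 1)^2*(x + 3)

Step 2 — compute geometric multiplicities via the rank-nullity identity g(λ) = n − rank(A − λI):
  rank(A − (-3)·I) = 3, so dim ker(A − (-3)·I) = n − 3 = 1
  rank(A − (1)·I) = 3, so dim ker(A − (1)·I) = n − 3 = 1
  rank(A − (4)·I) = 3, so dim ker(A − (4)·I) = n − 3 = 1

Summary:
  λ = -3: algebraic multiplicity = 1, geometric multiplicity = 1
  λ = 1: algebraic multiplicity = 2, geometric multiplicity = 1
  λ = 4: algebraic multiplicity = 1, geometric multiplicity = 1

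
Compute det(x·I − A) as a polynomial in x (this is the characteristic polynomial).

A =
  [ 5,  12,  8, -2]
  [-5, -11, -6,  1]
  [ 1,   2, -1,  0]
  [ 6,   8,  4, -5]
x^4 + 12*x^3 + 54*x^2 + 108*x + 81

Expanding det(x·I − A) (e.g. by cofactor expansion or by noting that A is similar to its Jordan form J, which has the same characteristic polynomial as A) gives
  χ_A(x) = x^4 + 12*x^3 + 54*x^2 + 108*x + 81
which factors as (x + 3)^4. The eigenvalues (with algebraic multiplicities) are λ = -3 with multiplicity 4.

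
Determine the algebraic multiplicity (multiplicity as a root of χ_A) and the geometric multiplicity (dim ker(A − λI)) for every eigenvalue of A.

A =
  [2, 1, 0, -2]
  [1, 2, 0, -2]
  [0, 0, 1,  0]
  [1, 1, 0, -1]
λ = 1: alg = 4, geom = 3

Step 1 — factor the characteristic polynomial to read off the algebraic multiplicities:
  χ_A(x) = (x - 1)^4

Step 2 — compute geometric multiplicities via the rank-nullity identity g(λ) = n − rank(A − λI):
  rank(A − (1)·I) = 1, so dim ker(A − (1)·I) = n − 1 = 3

Summary:
  λ = 1: algebraic multiplicity = 4, geometric multiplicity = 3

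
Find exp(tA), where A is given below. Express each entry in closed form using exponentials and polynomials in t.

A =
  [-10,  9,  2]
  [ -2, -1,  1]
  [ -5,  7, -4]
e^{tA} =
  [-3*t^2*exp(-5*t)/2 - 5*t*exp(-5*t) + exp(-5*t), 5*t^2*exp(-5*t)/2 + 9*t*exp(-5*t), t^2*exp(-5*t)/2 + 2*t*exp(-5*t)]
  [-3*t^2*exp(-5*t)/2 - 2*t*exp(-5*t), 5*t^2*exp(-5*t)/2 + 4*t*exp(-5*t) + exp(-5*t), t^2*exp(-5*t)/2 + t*exp(-5*t)]
  [3*t^2*exp(-5*t) - 5*t*exp(-5*t), -5*t^2*exp(-5*t) + 7*t*exp(-5*t), -t^2*exp(-5*t) + t*exp(-5*t) + exp(-5*t)]

Strategy: write A = P · J · P⁻¹ where J is a Jordan canonical form, so e^{tA} = P · e^{tJ} · P⁻¹, and e^{tJ} can be computed block-by-block.

A has Jordan form
J =
  [-5,  1,  0]
  [ 0, -5,  1]
  [ 0,  0, -5]
(up to reordering of blocks).

Per-block formulas:
  For a 3×3 Jordan block J_3(-5): exp(t · J_3(-5)) = e^(-5t)·(I + t·N + (t^2/2)·N^2), where N is the 3×3 nilpotent shift.

After assembling e^{tJ} and conjugating by P, we get:

e^{tA} =
  [-3*t^2*exp(-5*t)/2 - 5*t*exp(-5*t) + exp(-5*t), 5*t^2*exp(-5*t)/2 + 9*t*exp(-5*t), t^2*exp(-5*t)/2 + 2*t*exp(-5*t)]
  [-3*t^2*exp(-5*t)/2 - 2*t*exp(-5*t), 5*t^2*exp(-5*t)/2 + 4*t*exp(-5*t) + exp(-5*t), t^2*exp(-5*t)/2 + t*exp(-5*t)]
  [3*t^2*exp(-5*t) - 5*t*exp(-5*t), -5*t^2*exp(-5*t) + 7*t*exp(-5*t), -t^2*exp(-5*t) + t*exp(-5*t) + exp(-5*t)]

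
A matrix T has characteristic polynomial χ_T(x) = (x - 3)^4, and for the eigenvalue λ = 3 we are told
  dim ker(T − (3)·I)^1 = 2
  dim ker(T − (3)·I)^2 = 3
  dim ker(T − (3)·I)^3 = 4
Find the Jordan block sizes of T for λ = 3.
Block sizes for λ = 3: [3, 1]

From the dimensions of kernels of powers, the number of Jordan blocks of size at least j is d_j − d_{j−1} where d_j = dim ker(N^j) (with d_0 = 0). Computing the differences gives [2, 1, 1].
The number of blocks of size exactly k is (#blocks of size ≥ k) − (#blocks of size ≥ k + 1), so the partition is: 1 block(s) of size 1, 1 block(s) of size 3.
In nonincreasing order the block sizes are [3, 1].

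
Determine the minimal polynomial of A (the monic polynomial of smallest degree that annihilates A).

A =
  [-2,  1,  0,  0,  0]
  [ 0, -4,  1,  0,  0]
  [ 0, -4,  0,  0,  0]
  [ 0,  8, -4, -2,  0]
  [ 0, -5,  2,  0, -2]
x^3 + 6*x^2 + 12*x + 8

The characteristic polynomial is χ_A(x) = (x + 2)^5, so the eigenvalues are known. The minimal polynomial is
  m_A(x) = Π_λ (x − λ)^{k_λ}
where k_λ is the size of the *largest* Jordan block for λ (equivalently, the smallest k with (A − λI)^k v = 0 for every generalised eigenvector v of λ).

  λ = -2: largest Jordan block has size 3, contributing (x + 2)^3

So m_A(x) = (x + 2)^3 = x^3 + 6*x^2 + 12*x + 8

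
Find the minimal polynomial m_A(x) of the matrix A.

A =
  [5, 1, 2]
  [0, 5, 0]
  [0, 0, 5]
x^2 - 10*x + 25

The characteristic polynomial is χ_A(x) = (x - 5)^3, so the eigenvalues are known. The minimal polynomial is
  m_A(x) = Π_λ (x − λ)^{k_λ}
where k_λ is the size of the *largest* Jordan block for λ (equivalently, the smallest k with (A − λI)^k v = 0 for every generalised eigenvector v of λ).

  λ = 5: largest Jordan block has size 2, contributing (x − 5)^2

So m_A(x) = (x - 5)^2 = x^2 - 10*x + 25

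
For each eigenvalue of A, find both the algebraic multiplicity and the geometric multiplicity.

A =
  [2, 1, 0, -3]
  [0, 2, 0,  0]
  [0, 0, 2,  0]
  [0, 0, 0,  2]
λ = 2: alg = 4, geom = 3

Step 1 — factor the characteristic polynomial to read off the algebraic multiplicities:
  χ_A(x) = (x - 2)^4

Step 2 — compute geometric multiplicities via the rank-nullity identity g(λ) = n − rank(A − λI):
  rank(A − (2)·I) = 1, so dim ker(A − (2)·I) = n − 1 = 3

Summary:
  λ = 2: algebraic multiplicity = 4, geometric multiplicity = 3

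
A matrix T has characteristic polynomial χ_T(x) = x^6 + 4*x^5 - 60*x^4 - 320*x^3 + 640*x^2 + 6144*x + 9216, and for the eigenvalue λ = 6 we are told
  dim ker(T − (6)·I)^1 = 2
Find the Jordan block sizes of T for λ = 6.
Block sizes for λ = 6: [1, 1]

From the dimensions of kernels of powers, the number of Jordan blocks of size at least j is d_j − d_{j−1} where d_j = dim ker(N^j) (with d_0 = 0). Computing the differences gives [2].
The number of blocks of size exactly k is (#blocks of size ≥ k) − (#blocks of size ≥ k + 1), so the partition is: 2 block(s) of size 1.
In nonincreasing order the block sizes are [1, 1].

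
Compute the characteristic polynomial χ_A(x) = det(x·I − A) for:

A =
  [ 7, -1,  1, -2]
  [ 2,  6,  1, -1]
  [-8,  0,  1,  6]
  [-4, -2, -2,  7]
x^4 - 21*x^3 + 165*x^2 - 575*x + 750

Expanding det(x·I − A) (e.g. by cofactor expansion or by noting that A is similar to its Jordan form J, which has the same characteristic polynomial as A) gives
  χ_A(x) = x^4 - 21*x^3 + 165*x^2 - 575*x + 750
which factors as (x - 6)*(x - 5)^3. The eigenvalues (with algebraic multiplicities) are λ = 5 with multiplicity 3, λ = 6 with multiplicity 1.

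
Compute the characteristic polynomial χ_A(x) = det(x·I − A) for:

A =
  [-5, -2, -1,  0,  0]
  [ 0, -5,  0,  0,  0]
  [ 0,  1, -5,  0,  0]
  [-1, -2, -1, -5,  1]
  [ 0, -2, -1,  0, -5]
x^5 + 25*x^4 + 250*x^3 + 1250*x^2 + 3125*x + 3125

Expanding det(x·I − A) (e.g. by cofactor expansion or by noting that A is similar to its Jordan form J, which has the same characteristic polynomial as A) gives
  χ_A(x) = x^5 + 25*x^4 + 250*x^3 + 1250*x^2 + 3125*x + 3125
which factors as (x + 5)^5. The eigenvalues (with algebraic multiplicities) are λ = -5 with multiplicity 5.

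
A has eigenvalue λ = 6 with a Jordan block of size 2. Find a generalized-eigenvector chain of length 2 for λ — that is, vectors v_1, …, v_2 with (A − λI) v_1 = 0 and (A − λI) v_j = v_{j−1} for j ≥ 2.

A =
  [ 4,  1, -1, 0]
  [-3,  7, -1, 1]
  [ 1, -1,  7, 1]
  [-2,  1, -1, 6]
A Jordan chain for λ = 6 of length 2:
v_1 = (-2, -3, 1, -2)ᵀ
v_2 = (1, 0, 0, 0)ᵀ

Let N = A − (6)·I. We want v_2 with N^2 v_2 = 0 but N^1 v_2 ≠ 0; then v_{j-1} := N · v_j for j = 2, …, 2.

Pick v_2 = (1, 0, 0, 0)ᵀ.
Then v_1 = N · v_2 = (-2, -3, 1, -2)ᵀ.

Sanity check: (A − (6)·I) v_1 = (0, 0, 0, 0)ᵀ = 0. ✓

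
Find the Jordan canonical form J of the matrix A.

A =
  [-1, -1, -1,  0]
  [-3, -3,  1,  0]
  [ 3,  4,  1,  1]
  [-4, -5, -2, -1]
J_1(-4) ⊕ J_3(0)

The characteristic polynomial is
  det(x·I − A) = x^4 + 4*x^3 = x^3*(x + 4)

Eigenvalues and multiplicities (the geometric multiplicity of λ is n − rank(A − λI), which equals the number of Jordan blocks for λ):
  λ = -4: algebraic multiplicity = 1, geometric multiplicity = 1
  λ = 0: algebraic multiplicity = 3, geometric multiplicity = 1

Determining the block sizes for each eigenvalue:
  λ = -4: one block (gm = 1), so the single block has size am = 1 → block sizes [1]
  λ = 0: one block (gm = 1), so the single block has size am = 3 → block sizes [3]

Assembling the blocks gives a Jordan form
J =
  [-4, 0, 0, 0]
  [ 0, 0, 1, 0]
  [ 0, 0, 0, 1]
  [ 0, 0, 0, 0]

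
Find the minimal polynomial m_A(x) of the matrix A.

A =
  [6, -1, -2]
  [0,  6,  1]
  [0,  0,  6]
x^3 - 18*x^2 + 108*x - 216

The characteristic polynomial is χ_A(x) = (x - 6)^3, so the eigenvalues are known. The minimal polynomial is
  m_A(x) = Π_λ (x − λ)^{k_λ}
where k_λ is the size of the *largest* Jordan block for λ (equivalently, the smallest k with (A − λI)^k v = 0 for every generalised eigenvector v of λ).

  λ = 6: largest Jordan block has size 3, contributing (x − 6)^3

So m_A(x) = (x - 6)^3 = x^3 - 18*x^2 + 108*x - 216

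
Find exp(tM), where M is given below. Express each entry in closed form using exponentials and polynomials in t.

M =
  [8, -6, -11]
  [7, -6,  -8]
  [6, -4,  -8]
e^{tM} =
  [-4*t^2*exp(-2*t) + 10*t*exp(-2*t) + exp(-2*t), 4*t^2*exp(-2*t) - 6*t*exp(-2*t), 2*t^2*exp(-2*t) - 11*t*exp(-2*t)]
  [-3*t^2*exp(-2*t) + 7*t*exp(-2*t), 3*t^2*exp(-2*t) - 4*t*exp(-2*t) + exp(-2*t), 3*t^2*exp(-2*t)/2 - 8*t*exp(-2*t)]
  [-2*t^2*exp(-2*t) + 6*t*exp(-2*t), 2*t^2*exp(-2*t) - 4*t*exp(-2*t), t^2*exp(-2*t) - 6*t*exp(-2*t) + exp(-2*t)]

Strategy: write M = P · J · P⁻¹ where J is a Jordan canonical form, so e^{tM} = P · e^{tJ} · P⁻¹, and e^{tJ} can be computed block-by-block.

M has Jordan form
J =
  [-2,  1,  0]
  [ 0, -2,  1]
  [ 0,  0, -2]
(up to reordering of blocks).

Per-block formulas:
  For a 3×3 Jordan block J_3(-2): exp(t · J_3(-2)) = e^(-2t)·(I + t·N + (t^2/2)·N^2), where N is the 3×3 nilpotent shift.

After assembling e^{tJ} and conjugating by P, we get:

e^{tM} =
  [-4*t^2*exp(-2*t) + 10*t*exp(-2*t) + exp(-2*t), 4*t^2*exp(-2*t) - 6*t*exp(-2*t), 2*t^2*exp(-2*t) - 11*t*exp(-2*t)]
  [-3*t^2*exp(-2*t) + 7*t*exp(-2*t), 3*t^2*exp(-2*t) - 4*t*exp(-2*t) + exp(-2*t), 3*t^2*exp(-2*t)/2 - 8*t*exp(-2*t)]
  [-2*t^2*exp(-2*t) + 6*t*exp(-2*t), 2*t^2*exp(-2*t) - 4*t*exp(-2*t), t^2*exp(-2*t) - 6*t*exp(-2*t) + exp(-2*t)]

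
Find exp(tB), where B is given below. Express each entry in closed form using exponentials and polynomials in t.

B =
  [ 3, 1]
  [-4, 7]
e^{tB} =
  [-2*t*exp(5*t) + exp(5*t), t*exp(5*t)]
  [-4*t*exp(5*t), 2*t*exp(5*t) + exp(5*t)]

Strategy: write B = P · J · P⁻¹ where J is a Jordan canonical form, so e^{tB} = P · e^{tJ} · P⁻¹, and e^{tJ} can be computed block-by-block.

B has Jordan form
J =
  [5, 1]
  [0, 5]
(up to reordering of blocks).

Per-block formulas:
  For a 2×2 Jordan block J_2(5): exp(t · J_2(5)) = e^(5t)·(I + t·N), where N is the 2×2 nilpotent shift.

After assembling e^{tJ} and conjugating by P, we get:

e^{tB} =
  [-2*t*exp(5*t) + exp(5*t), t*exp(5*t)]
  [-4*t*exp(5*t), 2*t*exp(5*t) + exp(5*t)]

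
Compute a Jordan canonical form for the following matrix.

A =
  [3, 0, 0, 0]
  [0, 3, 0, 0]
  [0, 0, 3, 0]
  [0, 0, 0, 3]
J_1(3) ⊕ J_1(3) ⊕ J_1(3) ⊕ J_1(3)

The characteristic polynomial is
  det(x·I − A) = x^4 - 12*x^3 + 54*x^2 - 108*x + 81 = (x - 3)^4

Eigenvalues and multiplicities (the geometric multiplicity of λ is n − rank(A − λI), which equals the number of Jordan blocks for λ):
  λ = 3: algebraic multiplicity = 4, geometric multiplicity = 4

Determining the block sizes for each eigenvalue:
  λ = 3: gm = am = 4, so every block has size 1 → block sizes [1, 1, 1, 1]

Assembling the blocks gives a Jordan form
J =
  [3, 0, 0, 0]
  [0, 3, 0, 0]
  [0, 0, 3, 0]
  [0, 0, 0, 3]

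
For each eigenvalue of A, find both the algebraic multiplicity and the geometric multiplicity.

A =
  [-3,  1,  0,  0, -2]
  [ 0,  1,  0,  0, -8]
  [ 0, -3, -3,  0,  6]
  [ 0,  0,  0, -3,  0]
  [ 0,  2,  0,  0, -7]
λ = -3: alg = 5, geom = 4

Step 1 — factor the characteristic polynomial to read off the algebraic multiplicities:
  χ_A(x) = (x + 3)^5

Step 2 — compute geometric multiplicities via the rank-nullity identity g(λ) = n − rank(A − λI):
  rank(A − (-3)·I) = 1, so dim ker(A − (-3)·I) = n − 1 = 4

Summary:
  λ = -3: algebraic multiplicity = 5, geometric multiplicity = 4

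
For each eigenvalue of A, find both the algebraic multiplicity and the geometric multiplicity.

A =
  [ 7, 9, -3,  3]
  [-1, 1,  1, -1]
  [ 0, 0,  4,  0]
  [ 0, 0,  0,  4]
λ = 4: alg = 4, geom = 3

Step 1 — factor the characteristic polynomial to read off the algebraic multiplicities:
  χ_A(x) = (x - 4)^4

Step 2 — compute geometric multiplicities via the rank-nullity identity g(λ) = n − rank(A − λI):
  rank(A − (4)·I) = 1, so dim ker(A − (4)·I) = n − 1 = 3

Summary:
  λ = 4: algebraic multiplicity = 4, geometric multiplicity = 3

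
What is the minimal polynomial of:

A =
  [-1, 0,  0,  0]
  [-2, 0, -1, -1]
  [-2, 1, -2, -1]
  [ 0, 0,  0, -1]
x^2 + 2*x + 1

The characteristic polynomial is χ_A(x) = (x + 1)^4, so the eigenvalues are known. The minimal polynomial is
  m_A(x) = Π_λ (x − λ)^{k_λ}
where k_λ is the size of the *largest* Jordan block for λ (equivalently, the smallest k with (A − λI)^k v = 0 for every generalised eigenvector v of λ).

  λ = -1: largest Jordan block has size 2, contributing (x + 1)^2

So m_A(x) = (x + 1)^2 = x^2 + 2*x + 1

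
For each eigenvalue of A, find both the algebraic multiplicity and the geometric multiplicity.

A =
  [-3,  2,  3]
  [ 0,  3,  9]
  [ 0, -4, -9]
λ = -3: alg = 3, geom = 2

Step 1 — factor the characteristic polynomial to read off the algebraic multiplicities:
  χ_A(x) = (x + 3)^3

Step 2 — compute geometric multiplicities via the rank-nullity identity g(λ) = n − rank(A − λI):
  rank(A − (-3)·I) = 1, so dim ker(A − (-3)·I) = n − 1 = 2

Summary:
  λ = -3: algebraic multiplicity = 3, geometric multiplicity = 2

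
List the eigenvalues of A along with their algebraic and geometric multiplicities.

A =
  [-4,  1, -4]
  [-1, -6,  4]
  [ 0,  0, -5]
λ = -5: alg = 3, geom = 2

Step 1 — factor the characteristic polynomial to read off the algebraic multiplicities:
  χ_A(x) = (x + 5)^3

Step 2 — compute geometric multiplicities via the rank-nullity identity g(λ) = n − rank(A − λI):
  rank(A − (-5)·I) = 1, so dim ker(A − (-5)·I) = n − 1 = 2

Summary:
  λ = -5: algebraic multiplicity = 3, geometric multiplicity = 2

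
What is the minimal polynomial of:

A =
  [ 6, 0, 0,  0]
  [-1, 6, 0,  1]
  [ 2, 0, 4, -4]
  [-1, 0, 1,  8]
x^3 - 18*x^2 + 108*x - 216

The characteristic polynomial is χ_A(x) = (x - 6)^4, so the eigenvalues are known. The minimal polynomial is
  m_A(x) = Π_λ (x − λ)^{k_λ}
where k_λ is the size of the *largest* Jordan block for λ (equivalently, the smallest k with (A − λI)^k v = 0 for every generalised eigenvector v of λ).

  λ = 6: largest Jordan block has size 3, contributing (x − 6)^3

So m_A(x) = (x - 6)^3 = x^3 - 18*x^2 + 108*x - 216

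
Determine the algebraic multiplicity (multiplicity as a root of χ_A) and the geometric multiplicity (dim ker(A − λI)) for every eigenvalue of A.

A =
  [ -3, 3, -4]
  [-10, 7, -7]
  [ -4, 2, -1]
λ = 1: alg = 3, geom = 1

Step 1 — factor the characteristic polynomial to read off the algebraic multiplicities:
  χ_A(x) = (x - 1)^3

Step 2 — compute geometric multiplicities via the rank-nullity identity g(λ) = n − rank(A − λI):
  rank(A − (1)·I) = 2, so dim ker(A − (1)·I) = n − 2 = 1

Summary:
  λ = 1: algebraic multiplicity = 3, geometric multiplicity = 1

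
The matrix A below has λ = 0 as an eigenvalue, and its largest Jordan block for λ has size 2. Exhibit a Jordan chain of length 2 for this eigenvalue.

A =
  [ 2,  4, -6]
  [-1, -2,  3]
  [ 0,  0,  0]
A Jordan chain for λ = 0 of length 2:
v_1 = (2, -1, 0)ᵀ
v_2 = (1, 0, 0)ᵀ

Let N = A − (0)·I. We want v_2 with N^2 v_2 = 0 but N^1 v_2 ≠ 0; then v_{j-1} := N · v_j for j = 2, …, 2.

Pick v_2 = (1, 0, 0)ᵀ.
Then v_1 = N · v_2 = (2, -1, 0)ᵀ.

Sanity check: (A − (0)·I) v_1 = (0, 0, 0)ᵀ = 0. ✓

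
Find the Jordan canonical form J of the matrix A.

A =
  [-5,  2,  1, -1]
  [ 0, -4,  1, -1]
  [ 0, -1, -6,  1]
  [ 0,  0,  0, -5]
J_3(-5) ⊕ J_1(-5)

The characteristic polynomial is
  det(x·I − A) = x^4 + 20*x^3 + 150*x^2 + 500*x + 625 = (x + 5)^4

Eigenvalues and multiplicities (the geometric multiplicity of λ is n − rank(A − λI), which equals the number of Jordan blocks for λ):
  λ = -5: algebraic multiplicity = 4, geometric multiplicity = 2

Determining the block sizes for each eigenvalue:
  λ = -5: with am = 4 and gm = 2, the partition is not yet determined (e.g. several partitions of 4 into 2 parts exist). Let N = A − (-5)·I. Computing rank(N^1) = 2, rank(N^2) = 1, rank(N^3) = 0; the number of blocks of size ≥ j is rank(N^{j−1}) − rank(N^j), giving [2, 1, 1]. So we have 1 block(s) of size 3, 1 block(s) of size 1 → block sizes [3, 1]

Assembling the blocks gives a Jordan form
J =
  [-5,  1,  0,  0]
  [ 0, -5,  1,  0]
  [ 0,  0, -5,  0]
  [ 0,  0,  0, -5]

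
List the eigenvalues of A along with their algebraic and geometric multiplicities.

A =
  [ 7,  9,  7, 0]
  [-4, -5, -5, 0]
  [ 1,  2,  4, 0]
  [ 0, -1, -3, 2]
λ = 2: alg = 4, geom = 2

Step 1 — factor the characteristic polynomial to read off the algebraic multiplicities:
  χ_A(x) = (x - 2)^4

Step 2 — compute geometric multiplicities via the rank-nullity identity g(λ) = n − rank(A − λI):
  rank(A − (2)·I) = 2, so dim ker(A − (2)·I) = n − 2 = 2

Summary:
  λ = 2: algebraic multiplicity = 4, geometric multiplicity = 2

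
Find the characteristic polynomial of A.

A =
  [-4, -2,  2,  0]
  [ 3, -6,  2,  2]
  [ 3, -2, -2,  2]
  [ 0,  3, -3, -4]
x^4 + 16*x^3 + 96*x^2 + 256*x + 256

Expanding det(x·I − A) (e.g. by cofactor expansion or by noting that A is similar to its Jordan form J, which has the same characteristic polynomial as A) gives
  χ_A(x) = x^4 + 16*x^3 + 96*x^2 + 256*x + 256
which factors as (x + 4)^4. The eigenvalues (with algebraic multiplicities) are λ = -4 with multiplicity 4.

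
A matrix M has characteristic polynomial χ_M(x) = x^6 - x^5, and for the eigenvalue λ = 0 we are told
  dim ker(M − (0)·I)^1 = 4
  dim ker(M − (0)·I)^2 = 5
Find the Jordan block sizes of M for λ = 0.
Block sizes for λ = 0: [2, 1, 1, 1]

From the dimensions of kernels of powers, the number of Jordan blocks of size at least j is d_j − d_{j−1} where d_j = dim ker(N^j) (with d_0 = 0). Computing the differences gives [4, 1].
The number of blocks of size exactly k is (#blocks of size ≥ k) − (#blocks of size ≥ k + 1), so the partition is: 3 block(s) of size 1, 1 block(s) of size 2.
In nonincreasing order the block sizes are [2, 1, 1, 1].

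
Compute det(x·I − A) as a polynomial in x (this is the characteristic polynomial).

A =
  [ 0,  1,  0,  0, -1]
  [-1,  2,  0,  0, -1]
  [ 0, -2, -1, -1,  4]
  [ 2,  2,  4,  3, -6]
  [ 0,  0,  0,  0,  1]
x^5 - 5*x^4 + 10*x^3 - 10*x^2 + 5*x - 1

Expanding det(x·I − A) (e.g. by cofactor expansion or by noting that A is similar to its Jordan form J, which has the same characteristic polynomial as A) gives
  χ_A(x) = x^5 - 5*x^4 + 10*x^3 - 10*x^2 + 5*x - 1
which factors as (x - 1)^5. The eigenvalues (with algebraic multiplicities) are λ = 1 with multiplicity 5.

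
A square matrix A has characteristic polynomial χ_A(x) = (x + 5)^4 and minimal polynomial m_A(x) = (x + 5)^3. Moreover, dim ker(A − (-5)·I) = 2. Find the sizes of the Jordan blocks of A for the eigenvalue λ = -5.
Block sizes for λ = -5: [3, 1]

Step 1 — from the characteristic polynomial, algebraic multiplicity of λ = -5 is 4. From dim ker(A − (-5)·I) = 2, there are exactly 2 Jordan blocks for λ = -5.
Step 2 — from the minimal polynomial, the factor (x + 5)^3 tells us the largest block for λ = -5 has size 3.
Step 3 — with total size 4, 2 blocks, and largest block 3, the block sizes (in nonincreasing order) are [3, 1].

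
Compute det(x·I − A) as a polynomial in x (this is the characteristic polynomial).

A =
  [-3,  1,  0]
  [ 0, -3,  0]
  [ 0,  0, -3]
x^3 + 9*x^2 + 27*x + 27

Expanding det(x·I − A) (e.g. by cofactor expansion or by noting that A is similar to its Jordan form J, which has the same characteristic polynomial as A) gives
  χ_A(x) = x^3 + 9*x^2 + 27*x + 27
which factors as (x + 3)^3. The eigenvalues (with algebraic multiplicities) are λ = -3 with multiplicity 3.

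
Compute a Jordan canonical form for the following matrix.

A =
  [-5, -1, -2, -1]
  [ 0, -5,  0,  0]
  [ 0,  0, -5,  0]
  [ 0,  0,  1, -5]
J_3(-5) ⊕ J_1(-5)

The characteristic polynomial is
  det(x·I − A) = x^4 + 20*x^3 + 150*x^2 + 500*x + 625 = (x + 5)^4

Eigenvalues and multiplicities (the geometric multiplicity of λ is n − rank(A − λI), which equals the number of Jordan blocks for λ):
  λ = -5: algebraic multiplicity = 4, geometric multiplicity = 2

Determining the block sizes for each eigenvalue:
  λ = -5: with am = 4 and gm = 2, the partition is not yet determined (e.g. several partitions of 4 into 2 parts exist). Let N = A − (-5)·I. Computing rank(N^1) = 2, rank(N^2) = 1, rank(N^3) = 0; the number of blocks of size ≥ j is rank(N^{j−1}) − rank(N^j), giving [2, 1, 1]. So we have 1 block(s) of size 3, 1 block(s) of size 1 → block sizes [3, 1]

Assembling the blocks gives a Jordan form
J =
  [-5,  1,  0,  0]
  [ 0, -5,  1,  0]
  [ 0,  0, -5,  0]
  [ 0,  0,  0, -5]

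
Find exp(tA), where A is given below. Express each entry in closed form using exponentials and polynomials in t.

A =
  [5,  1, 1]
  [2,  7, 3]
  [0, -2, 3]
e^{tA} =
  [t^2*exp(5*t) + exp(5*t), t*exp(5*t), t^2*exp(5*t)/2 + t*exp(5*t)]
  [2*t^2*exp(5*t) + 2*t*exp(5*t), 2*t*exp(5*t) + exp(5*t), t^2*exp(5*t) + 3*t*exp(5*t)]
  [-2*t^2*exp(5*t), -2*t*exp(5*t), -t^2*exp(5*t) - 2*t*exp(5*t) + exp(5*t)]

Strategy: write A = P · J · P⁻¹ where J is a Jordan canonical form, so e^{tA} = P · e^{tJ} · P⁻¹, and e^{tJ} can be computed block-by-block.

A has Jordan form
J =
  [5, 1, 0]
  [0, 5, 1]
  [0, 0, 5]
(up to reordering of blocks).

Per-block formulas:
  For a 3×3 Jordan block J_3(5): exp(t · J_3(5)) = e^(5t)·(I + t·N + (t^2/2)·N^2), where N is the 3×3 nilpotent shift.

After assembling e^{tJ} and conjugating by P, we get:

e^{tA} =
  [t^2*exp(5*t) + exp(5*t), t*exp(5*t), t^2*exp(5*t)/2 + t*exp(5*t)]
  [2*t^2*exp(5*t) + 2*t*exp(5*t), 2*t*exp(5*t) + exp(5*t), t^2*exp(5*t) + 3*t*exp(5*t)]
  [-2*t^2*exp(5*t), -2*t*exp(5*t), -t^2*exp(5*t) - 2*t*exp(5*t) + exp(5*t)]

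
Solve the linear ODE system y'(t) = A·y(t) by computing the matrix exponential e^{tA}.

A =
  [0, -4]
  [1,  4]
e^{tA} =
  [-2*t*exp(2*t) + exp(2*t), -4*t*exp(2*t)]
  [t*exp(2*t), 2*t*exp(2*t) + exp(2*t)]

Strategy: write A = P · J · P⁻¹ where J is a Jordan canonical form, so e^{tA} = P · e^{tJ} · P⁻¹, and e^{tJ} can be computed block-by-block.

A has Jordan form
J =
  [2, 1]
  [0, 2]
(up to reordering of blocks).

Per-block formulas:
  For a 2×2 Jordan block J_2(2): exp(t · J_2(2)) = e^(2t)·(I + t·N), where N is the 2×2 nilpotent shift.

After assembling e^{tJ} and conjugating by P, we get:

e^{tA} =
  [-2*t*exp(2*t) + exp(2*t), -4*t*exp(2*t)]
  [t*exp(2*t), 2*t*exp(2*t) + exp(2*t)]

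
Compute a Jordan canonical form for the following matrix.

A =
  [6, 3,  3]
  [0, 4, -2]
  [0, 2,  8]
J_2(6) ⊕ J_1(6)

The characteristic polynomial is
  det(x·I − A) = x^3 - 18*x^2 + 108*x - 216 = (x - 6)^3

Eigenvalues and multiplicities (the geometric multiplicity of λ is n − rank(A − λI), which equals the number of Jordan blocks for λ):
  λ = 6: algebraic multiplicity = 3, geometric multiplicity = 2

Determining the block sizes for each eigenvalue:
  λ = 6: 2 blocks summing to 3 forces exactly one block of size 2 and the rest size 1 → block sizes [2, 1]

Assembling the blocks gives a Jordan form
J =
  [6, 1, 0]
  [0, 6, 0]
  [0, 0, 6]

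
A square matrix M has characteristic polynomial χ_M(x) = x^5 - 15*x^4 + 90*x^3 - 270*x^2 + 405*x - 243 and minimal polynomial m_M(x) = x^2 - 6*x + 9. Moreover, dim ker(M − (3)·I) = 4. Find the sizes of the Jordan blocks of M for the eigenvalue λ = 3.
Block sizes for λ = 3: [2, 1, 1, 1]

Step 1 — from the characteristic polynomial, algebraic multiplicity of λ = 3 is 5. From dim ker(M − (3)·I) = 4, there are exactly 4 Jordan blocks for λ = 3.
Step 2 — from the minimal polynomial, the factor (x − 3)^2 tells us the largest block for λ = 3 has size 2.
Step 3 — with total size 5, 4 blocks, and largest block 2, the block sizes (in nonincreasing order) are [2, 1, 1, 1].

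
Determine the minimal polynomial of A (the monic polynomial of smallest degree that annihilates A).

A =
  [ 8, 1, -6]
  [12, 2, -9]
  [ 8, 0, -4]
x^3 - 6*x^2 + 12*x - 8

The characteristic polynomial is χ_A(x) = (x - 2)^3, so the eigenvalues are known. The minimal polynomial is
  m_A(x) = Π_λ (x − λ)^{k_λ}
where k_λ is the size of the *largest* Jordan block for λ (equivalently, the smallest k with (A − λI)^k v = 0 for every generalised eigenvector v of λ).

  λ = 2: largest Jordan block has size 3, contributing (x − 2)^3

So m_A(x) = (x - 2)^3 = x^3 - 6*x^2 + 12*x - 8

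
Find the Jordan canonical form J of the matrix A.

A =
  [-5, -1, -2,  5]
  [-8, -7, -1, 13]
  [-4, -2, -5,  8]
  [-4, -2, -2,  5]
J_3(-3) ⊕ J_1(-3)

The characteristic polynomial is
  det(x·I − A) = x^4 + 12*x^3 + 54*x^2 + 108*x + 81 = (x + 3)^4

Eigenvalues and multiplicities (the geometric multiplicity of λ is n − rank(A − λI), which equals the number of Jordan blocks for λ):
  λ = -3: algebraic multiplicity = 4, geometric multiplicity = 2

Determining the block sizes for each eigenvalue:
  λ = -3: with am = 4 and gm = 2, the partition is not yet determined (e.g. several partitions of 4 into 2 parts exist). Let N = A − (-3)·I. Computing rank(N^1) = 2, rank(N^2) = 1, rank(N^3) = 0; the number of blocks of size ≥ j is rank(N^{j−1}) − rank(N^j), giving [2, 1, 1]. So we have 1 block(s) of size 3, 1 block(s) of size 1 → block sizes [3, 1]

Assembling the blocks gives a Jordan form
J =
  [-3,  1,  0,  0]
  [ 0, -3,  1,  0]
  [ 0,  0, -3,  0]
  [ 0,  0,  0, -3]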